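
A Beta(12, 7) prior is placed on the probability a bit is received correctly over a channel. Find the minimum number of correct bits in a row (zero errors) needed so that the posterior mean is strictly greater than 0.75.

k = 10

After k correct bits and 0 errors the posterior is Beta(12+k, 7), with mean (12+k)/(12+7+k).
Set (12+k)/(19+k) > 0.75 and solve: k > (0.75·19 − 12)/(1 − 0.75) = 9.000.
The smallest integer exceeding 9.000 is 10, and checking k=10: (22)/(29) = 0.7586 > 0.75.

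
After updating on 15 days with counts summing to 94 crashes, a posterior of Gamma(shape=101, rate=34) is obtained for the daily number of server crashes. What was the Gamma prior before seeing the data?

A Gamma(α, β) prior (rate parametrization) on a Poisson rate with n observations summing to S gives posterior Gamma(α+S, β+n).
So α = 101 − 94 = 7 and β = 34 − 15 = 19.

Gamma(shape=7, rate=19)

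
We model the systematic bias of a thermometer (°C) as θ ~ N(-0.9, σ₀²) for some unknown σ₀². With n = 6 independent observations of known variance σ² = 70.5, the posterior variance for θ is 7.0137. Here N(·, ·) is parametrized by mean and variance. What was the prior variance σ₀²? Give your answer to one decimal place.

Posterior precision equals prior precision plus data precision: 1/σ_n² = 1/σ₀² + n/σ².
So 1/σ₀² = 1/7.0137 − 6/70.5 = 0.142578 − 0.085106 = 0.057472.
Hence σ₀² = 1/0.057472 ≈ 17.4.

σ₀² = 17.4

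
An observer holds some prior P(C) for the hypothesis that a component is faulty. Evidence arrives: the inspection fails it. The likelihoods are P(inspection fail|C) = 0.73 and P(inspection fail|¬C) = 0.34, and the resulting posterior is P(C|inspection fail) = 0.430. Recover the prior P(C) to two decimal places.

P(C) = 0.26

In odds form, posterior odds = prior odds × likelihood ratio, so prior odds = posterior odds ÷ LR.
Posterior odds = 0.430/(1−0.430) = 0.7544. LR = 0.73/0.34 = 2.1471.
Prior odds = 0.7544/2.1471 = 0.3514, so P(C) = 0.3514/(1+0.3514) ≈ 0.26.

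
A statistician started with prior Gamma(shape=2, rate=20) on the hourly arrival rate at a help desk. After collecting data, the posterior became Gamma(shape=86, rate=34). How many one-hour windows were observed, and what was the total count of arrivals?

A Gamma(α, β) prior (rate parametrization) on a Poisson rate with n observations summing to S gives posterior Gamma(α+S, β+n).
Matching: Σxᵢ = 86 − 2 = 84 and n = 34 − 20 = 14.

n = 14 one-hour windows with total 84 arrivals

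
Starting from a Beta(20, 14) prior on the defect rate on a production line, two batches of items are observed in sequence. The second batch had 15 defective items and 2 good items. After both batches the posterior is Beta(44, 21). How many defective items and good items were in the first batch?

9 defective items and 5 good items

Because Beta–binomial updating is additive in the counts, the combined data contributed (α_post−α_prior, β_post−β_prior) successes and failures.
Total across both batches: 44−20=24 defective items, 21−14=7 good items.
Subtract the second batch: 24−15=9 defective items and 7−2=5 good items.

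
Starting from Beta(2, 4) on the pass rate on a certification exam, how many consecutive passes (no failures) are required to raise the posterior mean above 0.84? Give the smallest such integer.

After k passes and 0 failures the posterior is Beta(2+k, 4), with mean (2+k)/(2+4+k).
Set (2+k)/(6+k) > 0.84 and solve: k > (0.84·6 − 2)/(1 − 0.84) = 19.000.
The smallest integer exceeding 19.000 is 20, and checking k=20: (22)/(26) = 0.8462 > 0.84.

k = 20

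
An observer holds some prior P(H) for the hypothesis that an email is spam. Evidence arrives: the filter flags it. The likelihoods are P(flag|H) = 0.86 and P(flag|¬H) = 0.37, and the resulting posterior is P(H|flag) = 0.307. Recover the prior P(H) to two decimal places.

P(H) = 0.16

In odds form, posterior odds = prior odds × likelihood ratio, so prior odds = posterior odds ÷ LR.
Posterior odds = 0.307/(1−0.307) = 0.4430. LR = 0.86/0.37 = 2.3243.
Prior odds = 0.4430/2.3243 = 0.1906, so P(H) = 0.1906/(1+0.1906) ≈ 0.16.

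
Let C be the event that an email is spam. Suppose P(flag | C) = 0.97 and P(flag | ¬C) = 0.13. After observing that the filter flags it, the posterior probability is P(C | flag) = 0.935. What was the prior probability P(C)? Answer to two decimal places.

P(C) = 0.66

Bayes' rule in odds form gives O(C|E) = O(C)·[P(E|C)/P(E|¬C)], hence O(C) = O(C|E)/LR.
Posterior odds = 0.935/(1−0.935) = 14.3846. LR = 0.97/0.13 = 7.4615.
Prior odds = 14.3846/7.4615 = 1.9278, so P(C) = 1.9278/(1+1.9278) ≈ 0.66.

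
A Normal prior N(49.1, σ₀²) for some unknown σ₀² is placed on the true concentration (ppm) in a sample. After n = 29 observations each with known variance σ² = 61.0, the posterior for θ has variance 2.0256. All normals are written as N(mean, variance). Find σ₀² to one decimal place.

σ₀² = 54.7

Posterior precision equals prior precision plus data precision: 1/σ_n² = 1/σ₀² + n/σ².
So 1/σ₀² = 1/2.0256 − 29/61.0 = 0.493681 − 0.475410 = 0.018271.
Hence σ₀² = 1/0.018271 ≈ 54.7.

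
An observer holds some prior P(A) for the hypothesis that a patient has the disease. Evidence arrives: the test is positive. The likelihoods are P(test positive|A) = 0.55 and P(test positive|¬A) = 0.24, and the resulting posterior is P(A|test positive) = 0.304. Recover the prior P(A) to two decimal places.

P(A) = 0.16

Bayes' rule in odds form gives O(A|E) = O(A)·[P(E|A)/P(E|¬A)], hence O(A) = O(A|E)/LR.
Posterior odds = 0.304/(1−0.304) = 0.4368. LR = 0.55/0.24 = 2.2917.
Prior odds = 0.4368/2.2917 = 0.1906, so P(A) = 0.1906/(1+0.1906) ≈ 0.16.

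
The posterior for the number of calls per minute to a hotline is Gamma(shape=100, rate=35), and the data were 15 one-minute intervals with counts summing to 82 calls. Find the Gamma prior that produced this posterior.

A Gamma(α, β) prior (rate parametrization) on a Poisson rate with n observations summing to S gives posterior Gamma(α+S, β+n).
So α = 100 − 82 = 18 and β = 35 − 15 = 20.

Gamma(shape=18, rate=20)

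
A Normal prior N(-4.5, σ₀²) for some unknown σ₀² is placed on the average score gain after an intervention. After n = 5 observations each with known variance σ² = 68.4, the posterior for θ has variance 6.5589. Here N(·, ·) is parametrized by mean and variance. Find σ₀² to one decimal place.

Posterior precision equals prior precision plus data precision: 1/σ_n² = 1/σ₀² + n/σ².
So 1/σ₀² = 1/6.5589 − 5/68.4 = 0.152465 − 0.073099 = 0.079366.
Hence σ₀² = 1/0.079366 ≈ 12.6.

σ₀² = 12.6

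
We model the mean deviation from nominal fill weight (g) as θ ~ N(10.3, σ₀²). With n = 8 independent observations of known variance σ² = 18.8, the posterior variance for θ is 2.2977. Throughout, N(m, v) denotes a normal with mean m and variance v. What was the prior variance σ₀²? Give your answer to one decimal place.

For the Normal–Normal model with known σ², precisions add: τ_n = τ₀ + n/σ².
So 1/σ₀² = 1/2.2977 − 8/18.8 = 0.435218 − 0.425532 = 0.009686.
Hence σ₀² = 1/0.009686 ≈ 103.2.

σ₀² = 103.2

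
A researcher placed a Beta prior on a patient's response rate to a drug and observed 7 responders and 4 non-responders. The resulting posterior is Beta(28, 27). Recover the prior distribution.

Beta is conjugate to the binomial likelihood: posterior = Beta(a+s, b+f).
So a = 28 − 7 = 21 and b = 27 − 4 = 23.

Beta(21, 23)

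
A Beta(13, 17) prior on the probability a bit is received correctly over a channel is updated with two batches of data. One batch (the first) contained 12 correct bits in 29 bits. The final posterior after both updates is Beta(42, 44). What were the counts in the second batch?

17 correct bits and 10 errors

Because Beta–binomial updating is additive in the counts, the combined data contributed (α_post−α_prior, β_post−β_prior) successes and failures.
Total across both batches: 42−13=29 correct bits, 44−17=27 errors.
Subtract the first batch: 29−12=17 correct bits and 27−17=10 errors.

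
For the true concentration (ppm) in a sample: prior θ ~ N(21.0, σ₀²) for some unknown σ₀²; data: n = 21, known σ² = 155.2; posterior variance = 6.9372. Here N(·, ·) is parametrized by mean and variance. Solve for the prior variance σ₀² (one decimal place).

Posterior precision equals prior precision plus data precision: 1/σ_n² = 1/σ₀² + n/σ².
So 1/σ₀² = 1/6.9372 − 21/155.2 = 0.144150 − 0.135309 = 0.008841.
Hence σ₀² = 1/0.008841 ≈ 113.1.

σ₀² = 113.1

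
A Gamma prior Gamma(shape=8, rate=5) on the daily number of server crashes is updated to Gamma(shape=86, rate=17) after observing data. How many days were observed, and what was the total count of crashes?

A Gamma(α, β) prior (rate parametrization) on a Poisson rate with n observations summing to S gives posterior Gamma(α+S, β+n).
Matching: Σxᵢ = 86 − 8 = 78 and n = 17 − 5 = 12.

n = 12 days with total 78 crashes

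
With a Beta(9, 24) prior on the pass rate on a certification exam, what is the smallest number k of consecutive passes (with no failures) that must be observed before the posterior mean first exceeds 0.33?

k = 3

After k passes and 0 failures the posterior is Beta(9+k, 24), with mean (9+k)/(9+24+k).
Set (9+k)/(33+k) > 0.33 and solve: k > (0.33·33 − 9)/(1 − 0.33) = 2.821.
The smallest integer exceeding 2.821 is 3.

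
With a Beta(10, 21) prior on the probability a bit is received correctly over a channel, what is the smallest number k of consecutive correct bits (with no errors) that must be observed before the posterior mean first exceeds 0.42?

k = 6

After k correct bits and 0 errors the posterior is Beta(10+k, 21), with mean (10+k)/(10+21+k).
Set (10+k)/(31+k) > 0.42 and solve: k > (0.42·31 − 10)/(1 − 0.42) = 5.207.
The smallest integer exceeding 5.207 is 6.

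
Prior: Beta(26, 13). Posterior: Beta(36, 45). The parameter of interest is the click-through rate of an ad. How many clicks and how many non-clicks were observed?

Under Beta–binomial conjugacy the posterior parameters are (a+s, b+f).
Match parameters: s=36−26=10, f=45−13=32.

10 clicks and 32 non-clicks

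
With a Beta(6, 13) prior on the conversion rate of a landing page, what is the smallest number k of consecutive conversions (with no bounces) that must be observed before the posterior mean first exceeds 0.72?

k = 28

After k conversions and 0 bounces the posterior is Beta(6+k, 13), with mean (6+k)/(6+13+k).
Set (6+k)/(19+k) > 0.72 and solve: k > (0.72·19 − 6)/(1 − 0.72) = 27.429.
The smallest integer exceeding 27.429 is 28, and checking k=28: (34)/(47) = 0.7234 > 0.72.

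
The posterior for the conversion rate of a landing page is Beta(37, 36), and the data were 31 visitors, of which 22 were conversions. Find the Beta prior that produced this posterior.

Beta is conjugate to the binomial likelihood: posterior = Beta(α+s, β+f).
So α = 37 − 22 = 15 and β = 36 − 9 = 27.

Beta(15, 27)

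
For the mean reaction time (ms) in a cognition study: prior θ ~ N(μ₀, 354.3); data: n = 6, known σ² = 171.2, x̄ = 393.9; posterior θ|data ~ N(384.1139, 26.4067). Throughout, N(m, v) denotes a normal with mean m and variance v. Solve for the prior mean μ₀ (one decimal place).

μ₀ = 262.6

With known observation variance, the Normal–Normal posterior has precision τ_n = τ₀ + n/σ² and mean μ_n = (τ₀μ₀ + (n/σ²)x̄)/τ_n.
Here τ₀ = 1/354.3 = 0.002822 and τ_data = 6/171.2 = 0.035047, so τ_n = 0.037869.
Rearranging for μ₀: μ₀ = (μ_n·τ_n − τ_data·x̄)/τ₀ = (384.1139·0.037869 − 0.035047·393.9) / 0.002822 = 0.740996/0.002822 ≈ 262.6.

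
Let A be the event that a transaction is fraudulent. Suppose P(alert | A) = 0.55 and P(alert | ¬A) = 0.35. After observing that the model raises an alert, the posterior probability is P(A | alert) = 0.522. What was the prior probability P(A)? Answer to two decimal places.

Bayes' rule in odds form gives O(A|E) = O(A)·[P(E|A)/P(E|¬A)], hence O(A) = O(A|E)/LR.
Posterior odds = 0.522/(1−0.522) = 1.0921. LR = 0.55/0.35 = 1.5714.
Prior odds = 1.0921/1.5714 = 0.6950, so P(A) = 0.6950/(1+0.6950) ≈ 0.41.

P(A) = 0.41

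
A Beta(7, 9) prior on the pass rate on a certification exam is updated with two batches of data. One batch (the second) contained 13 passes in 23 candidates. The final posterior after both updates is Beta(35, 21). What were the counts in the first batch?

Sequential conjugate updates are equivalent to a single update on the pooled data, so total successes = posterior α − prior α and total failures = posterior β − prior β.
Total across both batches: 35−7=28 passes, 21−9=12 failures.
Subtract the second batch: 28−13=15 passes and 12−10=2 failures.

15 passes and 2 failures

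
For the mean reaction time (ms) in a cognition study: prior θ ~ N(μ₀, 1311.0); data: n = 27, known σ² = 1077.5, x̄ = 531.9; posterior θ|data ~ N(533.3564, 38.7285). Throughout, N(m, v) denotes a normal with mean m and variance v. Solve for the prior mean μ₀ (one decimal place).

μ₀ = 581.2

The posterior mean is a precision-weighted average: μ_n = (τ₀μ₀ + τ_data·x̄)/(τ₀+τ_data), with τ₀=1/σ₀² and τ_data=n/σ².
Here τ₀ = 1/1311.0 = 0.000763 and τ_data = 27/1077.5 = 0.025058, so τ_n = 0.025821.
Rearranging for μ₀: μ₀ = (μ_n·τ_n − τ_data·x̄)/τ₀ = (533.3564·0.025821 − 0.025058·531.9) / 0.000763 = 0.443445/0.000763 ≈ 581.2.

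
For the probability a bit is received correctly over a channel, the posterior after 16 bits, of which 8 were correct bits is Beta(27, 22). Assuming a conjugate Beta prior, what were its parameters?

Under Beta–binomial conjugacy the posterior parameters are (a+s, b+f).
So a = 27 − 8 = 19 and b = 22 − 8 = 14.

Beta(19, 14)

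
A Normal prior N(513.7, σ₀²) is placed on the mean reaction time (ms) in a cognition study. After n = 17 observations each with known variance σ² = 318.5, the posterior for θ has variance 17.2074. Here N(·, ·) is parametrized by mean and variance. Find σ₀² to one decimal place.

σ₀² = 211.0

For the Normal–Normal model with known σ², precisions add: τ_n = τ₀ + n/σ².
So 1/σ₀² = 1/17.2074 − 17/318.5 = 0.058115 − 0.053375 = 0.004740.
Hence σ₀² = 1/0.004740 ≈ 211.0.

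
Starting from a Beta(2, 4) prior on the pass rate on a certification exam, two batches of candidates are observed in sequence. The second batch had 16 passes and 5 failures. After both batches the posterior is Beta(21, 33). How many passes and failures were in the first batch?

Because Beta–binomial updating is additive in the counts, the combined data contributed (α_post−α_prior, β_post−β_prior) successes and failures.
Total across both batches: 21−2=19 passes, 33−4=29 failures.
Subtract the second batch: 19−16=3 passes and 29−5=24 failures.

3 passes and 24 failures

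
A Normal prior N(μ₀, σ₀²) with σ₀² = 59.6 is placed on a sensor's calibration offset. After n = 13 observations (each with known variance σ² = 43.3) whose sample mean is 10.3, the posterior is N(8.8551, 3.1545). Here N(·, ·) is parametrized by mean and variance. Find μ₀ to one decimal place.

μ₀ = -17.0

With known observation variance, the Normal–Normal posterior has precision τ_n = τ₀ + n/σ² and mean μ_n = (τ₀μ₀ + (n/σ²)x̄)/τ_n.
Here τ₀ = 1/59.6 = 0.016779 and τ_data = 13/43.3 = 0.300231, so τ_n = 0.317010.
Rearranging for μ₀: μ₀ = (μ_n·τ_n − τ_data·x̄)/τ₀ = (8.8551·0.317010 − 0.300231·10.3) / 0.016779 = -0.285224/0.016779 ≈ -17.0.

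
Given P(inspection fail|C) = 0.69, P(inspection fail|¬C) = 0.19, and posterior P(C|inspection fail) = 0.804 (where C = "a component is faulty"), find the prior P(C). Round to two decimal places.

In odds form, posterior odds = prior odds × likelihood ratio, so prior odds = posterior odds ÷ LR.
Posterior odds = 0.804/(1−0.804) = 4.1020. LR = 0.69/0.19 = 3.6316.
Prior odds = 4.1020/3.6316 = 1.1295, so P(C) = 1.1295/(1+1.1295) ≈ 0.53.

P(C) = 0.53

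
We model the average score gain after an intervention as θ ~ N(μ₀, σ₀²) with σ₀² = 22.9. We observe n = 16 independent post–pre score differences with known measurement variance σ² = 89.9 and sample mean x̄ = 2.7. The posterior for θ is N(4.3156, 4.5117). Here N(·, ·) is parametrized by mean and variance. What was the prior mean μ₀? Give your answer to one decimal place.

μ₀ = 10.9

The posterior mean is a precision-weighted average: μ_n = (τ₀μ₀ + τ_data·x̄)/(τ₀+τ_data), with τ₀=1/σ₀² and τ_data=n/σ².
Here τ₀ = 1/22.9 = 0.043668 and τ_data = 16/89.9 = 0.177976, so τ_n = 0.221644.
Rearranging for μ₀: μ₀ = (μ_n·τ_n − τ_data·x̄)/τ₀ = (4.3156·0.221644 − 0.177976·2.7) / 0.043668 = 0.475992/0.043668 ≈ 10.9.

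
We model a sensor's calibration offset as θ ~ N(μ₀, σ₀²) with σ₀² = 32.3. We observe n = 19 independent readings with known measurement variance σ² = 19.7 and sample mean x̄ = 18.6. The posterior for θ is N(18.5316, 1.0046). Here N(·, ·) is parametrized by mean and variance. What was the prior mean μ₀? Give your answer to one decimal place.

With known observation variance, the Normal–Normal posterior has precision τ_n = τ₀ + n/σ² and mean μ_n = (τ₀μ₀ + (n/σ²)x̄)/τ_n.
Here τ₀ = 1/32.3 = 0.030960 and τ_data = 19/19.7 = 0.964467, so τ_n = 0.995427.
Rearranging for μ₀: μ₀ = (μ_n·τ_n − τ_data·x̄)/τ₀ = (18.5316·0.995427 − 0.964467·18.6) / 0.030960 = 0.507769/0.030960 ≈ 16.4.

μ₀ = 16.4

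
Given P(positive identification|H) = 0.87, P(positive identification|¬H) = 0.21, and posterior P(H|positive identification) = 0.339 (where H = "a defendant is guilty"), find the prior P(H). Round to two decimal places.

In odds form, posterior odds = prior odds × likelihood ratio, so prior odds = posterior odds ÷ LR.
Posterior odds = 0.339/(1−0.339) = 0.5129. LR = 0.87/0.21 = 4.1429.
Prior odds = 0.5129/4.1429 = 0.1238, so P(H) = 0.1238/(1+0.1238) ≈ 0.11.

P(H) = 0.11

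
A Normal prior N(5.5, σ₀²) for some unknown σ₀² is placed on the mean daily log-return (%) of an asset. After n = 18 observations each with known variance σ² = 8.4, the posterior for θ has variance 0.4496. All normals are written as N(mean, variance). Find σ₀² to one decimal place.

For the Normal–Normal model with known σ², precisions add: τ_n = τ₀ + n/σ².
So 1/σ₀² = 1/0.4496 − 18/8.4 = 2.224199 − 2.142857 = 0.081342.
Hence σ₀² = 1/0.081342 ≈ 12.3.

σ₀² = 12.3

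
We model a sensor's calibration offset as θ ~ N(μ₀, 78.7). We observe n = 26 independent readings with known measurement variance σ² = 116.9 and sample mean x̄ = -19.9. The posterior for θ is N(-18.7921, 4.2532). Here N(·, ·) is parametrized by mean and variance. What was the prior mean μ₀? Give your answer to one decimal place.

μ₀ = 0.6

With known observation variance, the Normal–Normal posterior has precision τ_n = τ₀ + n/σ² and mean μ_n = (τ₀μ₀ + (n/σ²)x̄)/τ_n.
Here τ₀ = 1/78.7 = 0.012706 and τ_data = 26/116.9 = 0.222412, so τ_n = 0.235118.
Rearranging for μ₀: μ₀ = (μ_n·τ_n − τ_data·x̄)/τ₀ = (-18.7921·0.235118 − 0.222412·-19.9) / 0.012706 = 0.007638/0.012706 ≈ 0.6.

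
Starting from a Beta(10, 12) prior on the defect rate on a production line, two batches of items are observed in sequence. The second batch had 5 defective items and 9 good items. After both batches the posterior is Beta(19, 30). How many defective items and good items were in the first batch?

Sequential conjugate updates are equivalent to a single update on the pooled data, so total successes = posterior α − prior α and total failures = posterior β − prior β.
Total across both batches: 19−10=9 defective items, 30−12=18 good items.
Subtract the second batch: 9−5=4 defective items and 18−9=9 good items.

4 defective items and 9 good items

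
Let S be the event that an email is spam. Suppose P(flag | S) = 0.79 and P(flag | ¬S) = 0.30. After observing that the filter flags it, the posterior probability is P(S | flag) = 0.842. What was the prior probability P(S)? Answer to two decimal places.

Bayes' rule in odds form gives O(S|E) = O(S)·[P(E|S)/P(E|¬S)], hence O(S) = O(S|E)/LR.
Posterior odds = 0.842/(1−0.842) = 5.3291. LR = 0.79/0.30 = 2.6333.
Prior odds = 5.3291/2.6333 = 2.0237, so P(S) = 2.0237/(1+2.0237) ≈ 0.67.

P(S) = 0.67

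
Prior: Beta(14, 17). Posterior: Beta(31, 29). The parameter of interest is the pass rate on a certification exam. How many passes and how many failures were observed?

Beta is conjugate to the binomial likelihood: posterior = Beta(a+s, b+f).
Match parameters: s=31−14=17, f=29−17=12.

17 passes and 12 failures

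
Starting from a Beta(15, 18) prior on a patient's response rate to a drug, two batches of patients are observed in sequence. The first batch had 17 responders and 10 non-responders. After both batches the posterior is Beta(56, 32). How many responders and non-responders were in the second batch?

Sequential conjugate updates are equivalent to a single update on the pooled data, so total successes = posterior α − prior α and total failures = posterior β − prior β.
Total across both batches: 56−15=41 responders, 32−18=14 non-responders.
Subtract the first batch: 41−17=24 responders and 14−10=4 non-responders.

24 responders and 4 non-responders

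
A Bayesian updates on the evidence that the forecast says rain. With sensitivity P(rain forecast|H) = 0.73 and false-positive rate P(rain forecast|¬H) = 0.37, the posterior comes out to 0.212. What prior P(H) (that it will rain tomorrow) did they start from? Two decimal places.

In odds form, posterior odds = prior odds × likelihood ratio, so prior odds = posterior odds ÷ LR.
Posterior odds = 0.212/(1−0.212) = 0.2690. LR = 0.73/0.37 = 1.9730.
Prior odds = 0.2690/1.9730 = 0.1363, so P(H) = 0.1363/(1+0.1363) ≈ 0.12.

P(H) = 0.12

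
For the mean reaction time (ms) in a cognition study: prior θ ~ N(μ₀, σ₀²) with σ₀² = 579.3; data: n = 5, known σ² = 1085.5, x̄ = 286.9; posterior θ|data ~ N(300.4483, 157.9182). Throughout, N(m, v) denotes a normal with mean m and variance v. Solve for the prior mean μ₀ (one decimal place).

μ₀ = 336.6

With known observation variance, the Normal–Normal posterior has precision τ_n = τ₀ + n/σ² and mean μ_n = (τ₀μ₀ + (n/σ²)x̄)/τ_n.
Here τ₀ = 1/579.3 = 0.001726 and τ_data = 5/1085.5 = 0.004606, so τ_n = 0.006332.
Rearranging for μ₀: μ₀ = (μ_n·τ_n − τ_data·x̄)/τ₀ = (300.4483·0.006332 − 0.004606·286.9) / 0.001726 = 0.580977/0.001726 ≈ 336.6.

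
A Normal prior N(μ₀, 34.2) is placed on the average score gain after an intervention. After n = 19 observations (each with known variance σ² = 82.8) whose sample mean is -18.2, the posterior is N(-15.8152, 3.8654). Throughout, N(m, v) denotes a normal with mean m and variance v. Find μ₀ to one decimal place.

μ₀ = 2.9

With known observation variance, the Normal–Normal posterior has precision τ_n = τ₀ + n/σ² and mean μ_n = (τ₀μ₀ + (n/σ²)x̄)/τ_n.
Here τ₀ = 1/34.2 = 0.029240 and τ_data = 19/82.8 = 0.229469, so τ_n = 0.258709.
Rearranging for μ₀: μ₀ = (μ_n·τ_n − τ_data·x̄)/τ₀ = (-15.8152·0.258709 − 0.229469·-18.2) / 0.029240 = 0.084801/0.029240 ≈ 2.9.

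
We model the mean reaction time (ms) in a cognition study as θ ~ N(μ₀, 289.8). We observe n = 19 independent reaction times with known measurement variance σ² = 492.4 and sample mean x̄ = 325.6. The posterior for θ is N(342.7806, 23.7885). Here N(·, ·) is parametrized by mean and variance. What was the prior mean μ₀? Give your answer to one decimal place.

The posterior mean is a precision-weighted average: μ_n = (τ₀μ₀ + τ_data·x̄)/(τ₀+τ_data), with τ₀=1/σ₀² and τ_data=n/σ².
Here τ₀ = 1/289.8 = 0.003451 and τ_data = 19/492.4 = 0.038587, so τ_n = 0.042038.
Rearranging for μ₀: μ₀ = (μ_n·τ_n − τ_data·x̄)/τ₀ = (342.7806·0.042038 − 0.038587·325.6) / 0.003451 = 1.845884/0.003451 ≈ 534.9.

μ₀ = 534.9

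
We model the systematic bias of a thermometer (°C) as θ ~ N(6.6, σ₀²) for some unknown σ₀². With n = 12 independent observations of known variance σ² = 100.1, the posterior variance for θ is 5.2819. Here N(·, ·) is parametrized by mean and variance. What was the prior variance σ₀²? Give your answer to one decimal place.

For the Normal–Normal model with known σ², precisions add: τ_n = τ₀ + n/σ².
So 1/σ₀² = 1/5.2819 − 12/100.1 = 0.189326 − 0.119880 = 0.069446.
Hence σ₀² = 1/0.069446 ≈ 14.4.

σ₀² = 14.4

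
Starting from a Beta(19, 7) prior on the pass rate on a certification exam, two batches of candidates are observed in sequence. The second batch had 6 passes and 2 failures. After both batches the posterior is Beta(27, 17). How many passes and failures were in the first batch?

Sequential conjugate updates are equivalent to a single update on the pooled data, so total successes = posterior α − prior α and total failures = posterior β − prior β.
Total across both batches: 27−19=8 passes, 17−7=10 failures.
Subtract the second batch: 8−6=2 passes and 10−2=8 failures.

2 passes and 8 failures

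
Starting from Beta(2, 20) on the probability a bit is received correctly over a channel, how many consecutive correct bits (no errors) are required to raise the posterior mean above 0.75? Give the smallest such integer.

After k correct bits and 0 errors the posterior is Beta(2+k, 20), with mean (2+k)/(2+20+k).
Set (2+k)/(22+k) > 0.75 and solve: k > (0.75·22 − 2)/(1 − 0.75) = 58.000.
The smallest integer exceeding 58.000 is 59, and checking k=59: (61)/(81) = 0.7531 > 0.75.

k = 59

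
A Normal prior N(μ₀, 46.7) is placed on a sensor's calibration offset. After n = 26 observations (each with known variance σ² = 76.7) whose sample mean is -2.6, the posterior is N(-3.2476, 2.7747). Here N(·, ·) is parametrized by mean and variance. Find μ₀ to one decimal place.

μ₀ = -13.5

With known observation variance, the Normal–Normal posterior has precision τ_n = τ₀ + n/σ² and mean μ_n = (τ₀μ₀ + (n/σ²)x̄)/τ_n.
Here τ₀ = 1/46.7 = 0.021413 and τ_data = 26/76.7 = 0.338983, so τ_n = 0.360396.
Rearranging for μ₀: μ₀ = (μ_n·τ_n − τ_data·x̄)/τ₀ = (-3.2476·0.360396 − 0.338983·-2.6) / 0.021413 = -0.289066/0.021413 ≈ -13.5.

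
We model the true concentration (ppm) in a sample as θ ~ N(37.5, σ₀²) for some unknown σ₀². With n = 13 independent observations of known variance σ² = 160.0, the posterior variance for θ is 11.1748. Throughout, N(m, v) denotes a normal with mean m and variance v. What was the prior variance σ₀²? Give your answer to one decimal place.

σ₀² = 121.4

For the Normal–Normal model with known σ², precisions add: τ_n = τ₀ + n/σ².
So 1/σ₀² = 1/11.1748 − 13/160.0 = 0.089487 − 0.081250 = 0.008237.
Hence σ₀² = 1/0.008237 ≈ 121.4.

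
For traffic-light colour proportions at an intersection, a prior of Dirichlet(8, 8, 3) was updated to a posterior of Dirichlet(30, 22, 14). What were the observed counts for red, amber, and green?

counts (22, 14, 11)

For a Dirichlet(α) prior with multinomial counts c, the posterior is Dirichlet(α + c) componentwise.
Counts are posterior − prior componentwise: 30−8=22, 22−8=14, 14−3=11.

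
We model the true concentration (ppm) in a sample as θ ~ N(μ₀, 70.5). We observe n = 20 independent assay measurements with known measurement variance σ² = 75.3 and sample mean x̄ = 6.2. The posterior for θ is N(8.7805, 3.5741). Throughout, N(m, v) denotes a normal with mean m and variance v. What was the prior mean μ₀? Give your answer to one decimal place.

μ₀ = 57.1

The posterior mean is a precision-weighted average: μ_n = (τ₀μ₀ + τ_data·x̄)/(τ₀+τ_data), with τ₀=1/σ₀² and τ_data=n/σ².
Here τ₀ = 1/70.5 = 0.014184 and τ_data = 20/75.3 = 0.265604, so τ_n = 0.279788.
Rearranging for μ₀: μ₀ = (μ_n·τ_n − τ_data·x̄)/τ₀ = (8.7805·0.279788 − 0.265604·6.2) / 0.014184 = 0.809934/0.014184 ≈ 57.1.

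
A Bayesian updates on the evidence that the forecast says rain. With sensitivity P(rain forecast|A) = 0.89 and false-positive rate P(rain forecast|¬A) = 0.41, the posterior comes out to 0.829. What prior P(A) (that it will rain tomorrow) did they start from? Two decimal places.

In odds form, posterior odds = prior odds × likelihood ratio, so prior odds = posterior odds ÷ LR.
Posterior odds = 0.829/(1−0.829) = 4.8480. LR = 0.89/0.41 = 2.1707.
Prior odds = 4.8480/2.1707 = 2.2334, so P(A) = 2.2334/(1+2.2334) ≈ 0.69.

P(A) = 0.69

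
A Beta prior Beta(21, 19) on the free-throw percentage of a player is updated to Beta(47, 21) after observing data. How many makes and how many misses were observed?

26 makes and 2 misses

A Beta(a, b) prior with s successes and f failures in binomial data gives a Beta(a+s, b+f) posterior.
So s = 47 − 21 = 26 and f = 21 − 19 = 2.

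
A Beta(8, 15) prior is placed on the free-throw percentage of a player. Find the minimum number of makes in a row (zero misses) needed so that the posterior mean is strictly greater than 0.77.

After k makes and 0 misses the posterior is Beta(8+k, 15), with mean (8+k)/(8+15+k).
Set (8+k)/(23+k) > 0.77 and solve: k > (0.77·23 − 8)/(1 − 0.77) = 42.217.
The smallest integer exceeding 42.217 is 43.

k = 43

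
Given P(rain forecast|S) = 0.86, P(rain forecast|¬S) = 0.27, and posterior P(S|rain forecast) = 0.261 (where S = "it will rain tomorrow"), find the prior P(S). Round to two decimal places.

In odds form, posterior odds = prior odds × likelihood ratio, so prior odds = posterior odds ÷ LR.
Posterior odds = 0.261/(1−0.261) = 0.3532. LR = 0.86/0.27 = 3.1852.
Prior odds = 0.3532/3.1852 = 0.1109, so P(S) = 0.1109/(1+0.1109) ≈ 0.10.

P(S) = 0.10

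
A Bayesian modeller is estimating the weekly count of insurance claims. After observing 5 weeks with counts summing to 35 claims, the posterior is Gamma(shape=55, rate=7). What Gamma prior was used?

Gamma(shape=20, rate=2)

A Gamma(α, β) prior (rate parametrization) on a Poisson rate with n observations summing to S gives posterior Gamma(α+S, β+n).
So α = 55 − 35 = 20 and β = 7 − 5 = 2.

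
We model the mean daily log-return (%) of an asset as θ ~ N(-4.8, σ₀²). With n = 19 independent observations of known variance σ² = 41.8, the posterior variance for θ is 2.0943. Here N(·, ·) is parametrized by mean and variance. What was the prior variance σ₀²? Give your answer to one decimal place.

σ₀² = 43.6

For the Normal–Normal model with known σ², precisions add: τ_n = τ₀ + n/σ².
So 1/σ₀² = 1/2.0943 − 19/41.8 = 0.477487 − 0.454545 = 0.022942.
Hence σ₀² = 1/0.022942 ≈ 43.6.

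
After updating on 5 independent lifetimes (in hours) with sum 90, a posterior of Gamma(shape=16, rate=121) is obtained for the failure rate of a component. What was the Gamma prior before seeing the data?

Gamma(shape=11, rate=31)

Gamma–exponential conjugacy: posterior shape = α + n, posterior rate = β + Σtᵢ.
So α = 16 − 5 = 11 and β = 121 − 90 = 31.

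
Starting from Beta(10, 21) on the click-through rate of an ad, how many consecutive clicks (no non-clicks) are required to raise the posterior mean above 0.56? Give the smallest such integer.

k = 17

After k clicks and 0 non-clicks the posterior is Beta(10+k, 21), with mean (10+k)/(10+21+k).
Set (10+k)/(31+k) > 0.56 and solve: k > (0.56·31 − 10)/(1 − 0.56) = 16.727.
The smallest integer exceeding 16.727 is 17, and checking k=17: (27)/(48) = 0.5625 > 0.56.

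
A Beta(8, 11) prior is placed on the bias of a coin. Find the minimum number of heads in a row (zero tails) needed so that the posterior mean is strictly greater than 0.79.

k = 34

After k heads and 0 tails the posterior is Beta(8+k, 11), with mean (8+k)/(8+11+k).
Set (8+k)/(19+k) > 0.79 and solve: k > (0.79·19 − 8)/(1 − 0.79) = 33.381.
The smallest integer exceeding 33.381 is 34.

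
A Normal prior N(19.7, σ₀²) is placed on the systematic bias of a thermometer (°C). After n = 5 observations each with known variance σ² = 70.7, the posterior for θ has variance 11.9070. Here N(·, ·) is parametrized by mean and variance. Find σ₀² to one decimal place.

σ₀² = 75.4

For the Normal–Normal model with known σ², precisions add: τ_n = τ₀ + n/σ².
So 1/σ₀² = 1/11.9070 − 5/70.7 = 0.083984 − 0.070721 = 0.013263.
Hence σ₀² = 1/0.013263 ≈ 75.4.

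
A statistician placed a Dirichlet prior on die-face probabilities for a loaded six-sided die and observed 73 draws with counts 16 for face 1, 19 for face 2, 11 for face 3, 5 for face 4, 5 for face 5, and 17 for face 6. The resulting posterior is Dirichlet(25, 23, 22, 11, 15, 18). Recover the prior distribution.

For a Dirichlet(α) prior with multinomial counts c, the posterior is Dirichlet(α + c) componentwise.
Subtract each count from the matching posterior parameter: 25−16=9, 23−19=4, 22−11=11, 11−5=6, 15−5=10, 18−17=1.

Dirichlet(9, 4, 11, 6, 10, 1)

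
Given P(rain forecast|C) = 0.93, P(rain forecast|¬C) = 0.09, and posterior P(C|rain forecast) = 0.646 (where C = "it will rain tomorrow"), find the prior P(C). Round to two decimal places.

In odds form, posterior odds = prior odds × likelihood ratio, so prior odds = posterior odds ÷ LR.
Posterior odds = 0.646/(1−0.646) = 1.8249. LR = 0.93/0.09 = 10.3333.
Prior odds = 1.8249/10.3333 = 0.1766, so P(C) = 0.1766/(1+0.1766) ≈ 0.15.

P(C) = 0.15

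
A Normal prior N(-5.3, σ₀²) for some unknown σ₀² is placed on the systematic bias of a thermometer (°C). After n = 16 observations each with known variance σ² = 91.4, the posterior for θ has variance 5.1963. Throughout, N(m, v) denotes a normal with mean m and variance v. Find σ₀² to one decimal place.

For the Normal–Normal model with known σ², precisions add: τ_n = τ₀ + n/σ².
So 1/σ₀² = 1/5.1963 − 16/91.4 = 0.192445 − 0.175055 = 0.017390.
Hence σ₀² = 1/0.017390 ≈ 57.5.

σ₀² = 57.5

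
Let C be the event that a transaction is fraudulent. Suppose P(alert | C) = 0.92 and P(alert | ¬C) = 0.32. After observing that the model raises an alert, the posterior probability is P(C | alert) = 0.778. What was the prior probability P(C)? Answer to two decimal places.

In odds form, posterior odds = prior odds × likelihood ratio, so prior odds = posterior odds ÷ LR.
Posterior odds = 0.778/(1−0.778) = 3.5045. LR = 0.92/0.32 = 2.8750.
Prior odds = 3.5045/2.8750 = 1.2190, so P(C) = 1.2190/(1+1.2190) ≈ 0.55.

P(C) = 0.55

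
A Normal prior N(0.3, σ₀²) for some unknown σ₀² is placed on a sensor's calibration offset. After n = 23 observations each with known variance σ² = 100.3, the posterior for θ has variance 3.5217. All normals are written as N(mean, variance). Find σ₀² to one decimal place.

Posterior precision equals prior precision plus data precision: 1/σ_n² = 1/σ₀² + n/σ².
So 1/σ₀² = 1/3.5217 − 23/100.3 = 0.283954 − 0.229312 = 0.054642.
Hence σ₀² = 1/0.054642 ≈ 18.3.

σ₀² = 18.3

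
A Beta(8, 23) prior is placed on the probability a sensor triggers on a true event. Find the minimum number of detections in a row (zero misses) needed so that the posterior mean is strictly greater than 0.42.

After k detections and 0 misses the posterior is Beta(8+k, 23), with mean (8+k)/(8+23+k).
Set (8+k)/(31+k) > 0.42 and solve: k > (0.42·31 − 8)/(1 − 0.42) = 8.655.
The smallest integer exceeding 8.655 is 9, and checking k=9: (17)/(40) = 0.4250 > 0.42.

k = 9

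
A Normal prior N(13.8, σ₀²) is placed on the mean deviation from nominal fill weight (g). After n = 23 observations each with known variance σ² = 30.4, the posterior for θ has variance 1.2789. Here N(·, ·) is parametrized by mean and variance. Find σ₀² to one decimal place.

σ₀² = 39.5

For the Normal–Normal model with known σ², precisions add: τ_n = τ₀ + n/σ².
So 1/σ₀² = 1/1.2789 − 23/30.4 = 0.781922 − 0.756579 = 0.025343.
Hence σ₀² = 1/0.025343 ≈ 39.5.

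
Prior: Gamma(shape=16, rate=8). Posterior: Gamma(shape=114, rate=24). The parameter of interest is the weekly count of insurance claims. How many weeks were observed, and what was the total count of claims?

n = 16 weeks with total 98 claims

Gamma–Poisson conjugacy: posterior shape = α + Σxᵢ, posterior rate = β + n.
Matching: Σxᵢ = 114 − 16 = 98 and n = 24 − 8 = 16.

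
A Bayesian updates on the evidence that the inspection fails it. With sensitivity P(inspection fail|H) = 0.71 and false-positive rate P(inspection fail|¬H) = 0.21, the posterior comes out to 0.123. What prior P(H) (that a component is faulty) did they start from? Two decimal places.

Bayes' rule in odds form gives O(H|E) = O(H)·[P(E|H)/P(E|¬H)], hence O(H) = O(H|E)/LR.
Posterior odds = 0.123/(1−0.123) = 0.1403. LR = 0.71/0.21 = 3.3810.
Prior odds = 0.1403/3.3810 = 0.0415, so P(H) = 0.0415/(1+0.0415) ≈ 0.04.

P(H) = 0.04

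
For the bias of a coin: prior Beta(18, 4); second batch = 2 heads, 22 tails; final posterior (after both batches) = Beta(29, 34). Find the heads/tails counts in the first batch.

9 heads and 8 tails

Sequential conjugate updates are equivalent to a single update on the pooled data, so total successes = posterior α − prior α and total failures = posterior β − prior β.
Total across both batches: 29−18=11 heads, 34−4=30 tails.
Subtract the second batch: 11−2=9 heads and 30−22=8 tails.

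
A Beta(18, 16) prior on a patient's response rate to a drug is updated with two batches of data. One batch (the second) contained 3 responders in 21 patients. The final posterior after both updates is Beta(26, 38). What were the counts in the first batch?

5 responders and 4 non-responders

Because Beta–binomial updating is additive in the counts, the combined data contributed (α_post−α_prior, β_post−β_prior) successes and failures.
Total across both batches: 26−18=8 responders, 38−16=22 non-responders.
Subtract the second batch: 8−3=5 responders and 22−18=4 non-responders.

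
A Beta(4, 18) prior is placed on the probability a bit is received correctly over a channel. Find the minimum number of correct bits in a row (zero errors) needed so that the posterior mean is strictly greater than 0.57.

k = 20

After k correct bits and 0 errors the posterior is Beta(4+k, 18), with mean (4+k)/(4+18+k).
Set (4+k)/(22+k) > 0.57 and solve: k > (0.57·22 − 4)/(1 − 0.57) = 19.860.
The smallest integer exceeding 19.860 is 20.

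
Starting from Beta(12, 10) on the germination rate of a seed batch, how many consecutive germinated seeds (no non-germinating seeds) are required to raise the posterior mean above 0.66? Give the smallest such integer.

k = 8

After k germinated seeds and 0 non-germinating seeds the posterior is Beta(12+k, 10), with mean (12+k)/(12+10+k).
Set (12+k)/(22+k) > 0.66 and solve: k > (0.66·22 − 12)/(1 − 0.66) = 7.412.
The smallest integer exceeding 7.412 is 8, and checking k=8: (20)/(30) = 0.6667 > 0.66.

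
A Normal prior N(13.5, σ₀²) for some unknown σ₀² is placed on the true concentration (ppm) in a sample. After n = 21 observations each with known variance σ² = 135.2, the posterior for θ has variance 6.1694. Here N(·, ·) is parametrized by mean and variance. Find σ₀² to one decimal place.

For the Normal–Normal model with known σ², precisions add: τ_n = τ₀ + n/σ².
So 1/σ₀² = 1/6.1694 − 21/135.2 = 0.162090 − 0.155325 = 0.006765.
Hence σ₀² = 1/0.006765 ≈ 147.8.

σ₀² = 147.8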